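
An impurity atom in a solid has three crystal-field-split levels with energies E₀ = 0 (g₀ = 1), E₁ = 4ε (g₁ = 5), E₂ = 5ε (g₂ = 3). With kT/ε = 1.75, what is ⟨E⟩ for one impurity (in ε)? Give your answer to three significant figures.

Eᵢ/kT = 0, 2.2857, 2.8571.
Z = Σ gᵢe^(−Eᵢ/kT) = 1·e^(−0) + 5·e^(−2.2857) + 3·e^(−2.8571) = 1.0000 + 0.50851 + 0.17231 = 1.6808.
⟨E⟩ = Σ Eᵢ gᵢe^(−Eᵢ/kT) / Z = (0·1.0000 + 4·0.50851 + 5·0.17231) / 1.6808 = 1.72 ε.

1.72 ε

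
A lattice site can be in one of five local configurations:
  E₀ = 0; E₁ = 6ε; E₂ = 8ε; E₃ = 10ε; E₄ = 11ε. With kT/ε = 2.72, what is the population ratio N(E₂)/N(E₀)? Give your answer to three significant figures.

0.0528

n₂/n₀ = exp[−(E₂−E₀)/kT] = exp(−(8ε)/(2.72ε)) = exp(-2.9412) = 0.0528.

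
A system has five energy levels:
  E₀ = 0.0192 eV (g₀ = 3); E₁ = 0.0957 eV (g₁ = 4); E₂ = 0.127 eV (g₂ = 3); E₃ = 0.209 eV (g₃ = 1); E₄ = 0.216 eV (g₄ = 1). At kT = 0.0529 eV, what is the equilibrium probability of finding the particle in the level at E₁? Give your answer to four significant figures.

Eᵢ/kT = 0.362949, 1.80907, 2.40076, 3.95085, 4.08318.
Z = Σ gᵢe^(−Eᵢ/kT) = 3·e^(−0.362949) + 4·e^(−1.80907) + 3·e^(−2.40076) + 1·e^(−3.95085) + 1·e^(−4.08318) = 2.08687 + 0.655226 + 0.271947 + 0.0192383 + 0.0168538 = 3.05014.
P₁ = g₁ e^(−E₁/kT) / Z = 0.655226/3.05014 = 0.2148.

0.2148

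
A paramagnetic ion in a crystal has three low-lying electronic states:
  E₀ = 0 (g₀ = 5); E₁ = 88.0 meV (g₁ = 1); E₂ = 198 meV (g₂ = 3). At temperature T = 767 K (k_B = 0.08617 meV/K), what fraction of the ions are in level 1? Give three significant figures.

k_BT = 0.08617 × 767 K = 66.092 meV.
Eᵢ/kT = 0, 1.3315, 2.9958.
Z = Σ gᵢe^(−Eᵢ/kT) = 5·e^(−0) + 1·e^(−1.3315) + 3·e^(−2.9958) = 5.0000 + 0.26408 + 0.14999 = 5.4141.
P₁ = g₁ e^(−E₁/kT) / Z = 0.26408/5.4141 = 0.0488.

0.0488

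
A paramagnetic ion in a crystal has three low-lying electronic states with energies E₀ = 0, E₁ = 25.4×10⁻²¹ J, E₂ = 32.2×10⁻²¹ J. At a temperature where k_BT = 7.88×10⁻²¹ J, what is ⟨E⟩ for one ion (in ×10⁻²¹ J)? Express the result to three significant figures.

1.47 ×10⁻²¹ J

Eᵢ/kT = 0, 3.2234, 4.0863.
Z = Σ e^(−Eᵢ/kT) = e^(−0) + e^(−3.2234) + e^(−4.0863) = 1.0000 + 0.039819 + 0.016801 = 1.0566.
⟨E⟩ = Σ Eᵢ e^(−Eᵢ/kT) / Z = (0·1.0000 + 25.4·0.039819 + 32.2·0.016801) / 1.0566 = 1.47 ×10⁻²¹ J.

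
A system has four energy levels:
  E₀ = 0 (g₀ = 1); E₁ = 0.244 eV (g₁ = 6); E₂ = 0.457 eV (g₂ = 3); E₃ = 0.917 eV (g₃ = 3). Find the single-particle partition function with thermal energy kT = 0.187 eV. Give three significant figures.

Z = 2.91

Eᵢ/kT = 0, 1.3048, 2.4439, 4.9037.
Z = Σ gᵢe^(−Eᵢ/kT) = 1·e^(−0) + 6·e^(−1.3048) + 3·e^(−2.4439) + 3·e^(−4.9037) = 1.0000 + 1.6274 + 0.26046 + 0.022257 = 2.9101.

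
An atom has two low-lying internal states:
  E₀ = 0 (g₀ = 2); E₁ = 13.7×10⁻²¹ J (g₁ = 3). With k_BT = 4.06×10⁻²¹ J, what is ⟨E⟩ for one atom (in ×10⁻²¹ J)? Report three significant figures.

Eᵢ/kT = 0, 3.3744.
Z = Σ gᵢe^(−Eᵢ/kT) = 2·e^(−0) + 3·e^(−3.3744) = 2.0000 + 0.10272 = 2.1027.
⟨E⟩ = Σ Eᵢ gᵢe^(−Eᵢ/kT) / Z = (0·2.0000 + 13.7·0.10272) / 2.1027 = 0.669 ×10⁻²¹ J.

0.669 ×10⁻²¹ J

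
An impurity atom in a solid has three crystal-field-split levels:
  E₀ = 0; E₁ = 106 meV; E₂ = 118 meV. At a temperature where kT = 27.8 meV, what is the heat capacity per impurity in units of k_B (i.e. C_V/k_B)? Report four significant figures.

0.5395

Eᵢ/kT = 0, 3.81295, 4.24460.
Z = Σ e^(−Eᵢ/kT) = e^(−0) + e^(−3.81295) + e^(−4.24460) = 1.00000 + 0.0220829 + 0.0143415 = 1.03642.
⟨E⟩ = 3.89136 meV, ⟨E²⟩ = 432.078 meV².
C_V/k_B = (⟨E²⟩ − ⟨E⟩²)/(kT)² = (432.078 − 15.1427)/772.840 = 0.5395.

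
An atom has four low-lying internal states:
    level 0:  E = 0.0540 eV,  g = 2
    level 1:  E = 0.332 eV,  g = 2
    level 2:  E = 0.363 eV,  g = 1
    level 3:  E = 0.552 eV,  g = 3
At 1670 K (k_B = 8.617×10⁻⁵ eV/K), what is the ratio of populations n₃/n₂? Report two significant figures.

0.81

k_BT = 8.617×10⁻⁵ × 1670 K = 0.1439 eV.
n₃/n₂ = (g₃/g₂) exp[−(E₃−E₂)/kT] = (3/1) × exp(−(0.189 eV)/(0.1439 eV)) = (3/1) × exp(-1.313) = 0.81.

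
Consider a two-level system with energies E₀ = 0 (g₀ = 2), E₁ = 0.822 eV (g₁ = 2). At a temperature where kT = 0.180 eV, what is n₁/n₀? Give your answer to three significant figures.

n₁/n₀ = (g₁/g₀) exp[−(E₁−E₀)/kT] = (2/2) × exp(−(0.822 eV)/(0.180 eV)) = (2/2) × exp(-4.5667) = 0.0104.

0.0104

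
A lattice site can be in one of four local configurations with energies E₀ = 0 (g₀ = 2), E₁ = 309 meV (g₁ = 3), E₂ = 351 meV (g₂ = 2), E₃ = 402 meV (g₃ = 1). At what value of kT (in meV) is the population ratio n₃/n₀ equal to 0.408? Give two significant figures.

2000 meV

n₃/n₀ = (g₃/g₀) exp[−(E₃−E₀)/kT] = 0.408.
⇒ (E₃−E₀)/kT = ln((1/2)/0.408) = ln(1.225) = 0.2029.
kT = 402 meV / 0.2029 = 2000 meV.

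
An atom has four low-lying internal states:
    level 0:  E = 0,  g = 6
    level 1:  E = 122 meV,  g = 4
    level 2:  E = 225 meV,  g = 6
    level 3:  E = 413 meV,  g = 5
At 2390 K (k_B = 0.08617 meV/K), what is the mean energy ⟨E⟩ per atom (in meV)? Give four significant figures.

91.82 meV

k_BT = 0.08617 × 2390 K = 205.946 meV.
Eᵢ/kT = 0, 0.592388, 1.09252, 2.00538.
Z = Σ gᵢe^(−Eᵢ/kT) = 6·e^(−0) + 4·e^(−0.592388) + 6·e^(−1.09252) + 5·e^(−2.00538) = 6.00000 + 2.21202 + 2.01222 + 0.673046 = 10.8973.
⟨E⟩ = Σ Eᵢ gᵢe^(−Eᵢ/kT) / Z = (0·6.00000 + 122·2.21202 + 225·2.01222 + 413·0.673046) / 10.8973 = 91.82 meV.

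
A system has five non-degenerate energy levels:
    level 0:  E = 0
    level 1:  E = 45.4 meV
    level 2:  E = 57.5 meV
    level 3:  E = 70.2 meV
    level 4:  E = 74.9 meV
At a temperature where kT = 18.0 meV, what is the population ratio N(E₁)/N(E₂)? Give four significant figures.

1.959

n₁/n₂ = exp[−(E₁−E₂)/kT] = exp(−(-12.1 meV)/(18.0 meV)) = exp(0.672222) = 1.959.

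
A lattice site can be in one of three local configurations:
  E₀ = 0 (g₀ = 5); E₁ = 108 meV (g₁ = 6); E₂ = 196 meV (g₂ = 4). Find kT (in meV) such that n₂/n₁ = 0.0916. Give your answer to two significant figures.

44 meV

n₂/n₁ = (g₂/g₁) exp[−(E₂−E₁)/kT] = 0.0916.
⇒ (E₂−E₁)/kT = ln((4/6)/0.0916) = ln(7.278) = 1.985.
kT = 88 meV / 1.985 = 44 meV.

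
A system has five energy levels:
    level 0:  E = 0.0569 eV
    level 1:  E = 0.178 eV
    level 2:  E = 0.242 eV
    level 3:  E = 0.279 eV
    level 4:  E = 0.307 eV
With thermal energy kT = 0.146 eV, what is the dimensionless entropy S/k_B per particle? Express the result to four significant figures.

Eᵢ/kT = 0.389726, 1.21918, 1.65753, 1.91096, 2.10274.
Z = Σ e^(−Eᵢ/kT) = e^(−0.389726) + e^(−1.21918) + e^(−1.65753) + e^(−1.91096) + e^(−2.10274) = 0.677242 + 0.295472 + 0.190609 + 0.147938 + 0.122121 = 1.43338.
⟨E⟩ = Σ EᵢPᵢ = 0.150708 eV.
S/k_B = ln Z + ⟨E⟩/kT = ln(1.43338) + 0.150708/0.146 = 0.360035 + 1.03225 = 1.392.

1.392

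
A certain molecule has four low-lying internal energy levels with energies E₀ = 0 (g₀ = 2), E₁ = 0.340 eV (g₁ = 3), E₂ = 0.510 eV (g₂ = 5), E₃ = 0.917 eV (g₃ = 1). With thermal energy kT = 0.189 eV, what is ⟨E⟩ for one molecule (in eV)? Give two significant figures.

Eᵢ/kT = 0, 1.799, 2.698, 4.852.
Z = Σ gᵢe^(−Eᵢ/kT) = 2·e^(−0) + 3·e^(−1.799) + 5·e^(−2.698) + 1·e^(−4.852) = 2.000 + 0.4964 + 0.3367 + 0.007813 = 2.841.
⟨E⟩ = Σ Eᵢ gᵢe^(−Eᵢ/kT) / Z = (0·2.000 + 0.340·0.4964 + 0.510·0.3367 + 0.917·0.007813) / 2.841 = 0.12 eV.

0.12 eV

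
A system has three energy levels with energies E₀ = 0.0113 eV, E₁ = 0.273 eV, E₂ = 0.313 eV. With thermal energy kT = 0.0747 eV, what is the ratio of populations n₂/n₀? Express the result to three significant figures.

n₂/n₀ = exp[−(E₂−E₀)/kT] = exp(−(0.3017 eV)/(0.0747 eV)) = exp(-4.0388) = 0.0176.

0.0176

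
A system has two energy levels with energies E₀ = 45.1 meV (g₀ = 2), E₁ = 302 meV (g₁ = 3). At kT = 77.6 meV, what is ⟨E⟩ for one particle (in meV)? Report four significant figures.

58.43 meV

Eᵢ/kT = 0.581186, 3.89175.
Z = Σ gᵢe^(−Eᵢ/kT) = 2·e^(−0.581186) + 3·e^(−3.89175) = 1.11847 + 0.0612288 = 1.17970.
⟨E⟩ = Σ Eᵢ gᵢe^(−Eᵢ/kT) / Z = (45.1·1.11847 + 302·0.0612288) / 1.17970 = 58.43 meV.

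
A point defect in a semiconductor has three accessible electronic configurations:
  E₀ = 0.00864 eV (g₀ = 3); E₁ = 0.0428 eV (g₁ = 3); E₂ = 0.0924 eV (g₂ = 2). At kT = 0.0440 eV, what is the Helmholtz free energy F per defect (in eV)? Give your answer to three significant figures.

Eᵢ/kT = 0.19636, 0.97273, 2.1000.
Z = Σ gᵢe^(−Eᵢ/kT) = 3·e^(−0.19636) + 3·e^(−0.97273) + 2·e^(−2.1000) = 2.4651 + 1.1341 + 0.24491 = 3.8441.
F = −kT ln Z = −0.0440 × ln(3.8441) = −0.0440 × 1.3465 = -0.0592 eV.

-0.0592 eV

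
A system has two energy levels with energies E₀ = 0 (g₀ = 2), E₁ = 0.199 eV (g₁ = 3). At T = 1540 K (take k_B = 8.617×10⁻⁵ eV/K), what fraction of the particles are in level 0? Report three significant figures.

k_BT = 8.617×10⁻⁵ × 1540 K = 0.13270 eV.
Eᵢ/kT = 0, 1.4996.
Z = Σ gᵢe^(−Eᵢ/kT) = 2·e^(−0) + 3·e^(−1.4996) = 2.0000 + 0.66966 = 2.6697.
P₀ = g₀ e^(−E₀/kT) / Z = 2.0000/2.6697 = 0.749.

0.749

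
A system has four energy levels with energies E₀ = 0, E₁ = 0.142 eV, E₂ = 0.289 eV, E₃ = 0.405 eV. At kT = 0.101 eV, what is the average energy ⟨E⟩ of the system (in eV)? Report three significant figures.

0.0444 eV

Eᵢ/kT = 0, 1.4059, 2.8614, 4.0099.
Z = Σ e^(−Eᵢ/kT) = e^(−0) + e^(−1.4059) + e^(−2.8614) + e^(−4.0099) = 1.0000 + 0.24515 + 0.057189 + 0.018135 = 1.3205.
⟨E⟩ = Σ Eᵢ e^(−Eᵢ/kT) / Z = (0·1.0000 + 0.142·0.24515 + 0.289·0.057189 + 0.405·0.018135) / 1.3205 = 0.0444 eV.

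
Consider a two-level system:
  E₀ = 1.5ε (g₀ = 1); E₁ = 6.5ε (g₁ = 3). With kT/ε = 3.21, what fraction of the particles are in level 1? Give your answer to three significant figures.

Eᵢ/kT = 0.46729, 2.0249.
Z = Σ gᵢe^(−Eᵢ/kT) = 1·e^(−0.46729) + 3·e^(−2.0249) = 0.62670 + 0.39602 = 1.0227.
P₁ = g₁ e^(−E₁/kT) / Z = 0.39602/1.0227 = 0.387.

0.387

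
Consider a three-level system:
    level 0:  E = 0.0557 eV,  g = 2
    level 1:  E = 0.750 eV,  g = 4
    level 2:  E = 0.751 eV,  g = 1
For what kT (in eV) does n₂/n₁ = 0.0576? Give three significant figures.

n₂/n₁ = (g₂/g₁) exp[−(E₂−E₁)/kT] = 0.0576.
⇒ (E₂−E₁)/kT = ln((1/4)/0.0576) = ln(4.3403) = 1.4679.
kT = 0.001 eV / 1.4679 = 0.000681 eV.

0.000681 eV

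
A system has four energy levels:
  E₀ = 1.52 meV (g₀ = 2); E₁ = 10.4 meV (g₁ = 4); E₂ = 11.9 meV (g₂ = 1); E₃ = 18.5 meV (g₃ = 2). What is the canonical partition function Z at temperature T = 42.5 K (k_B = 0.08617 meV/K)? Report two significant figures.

k_BT = 0.08617 × 42.5 K = 3.662 meV.
Eᵢ/kT = 0.4151, 2.840, 3.250, 5.052.
Z = Σ gᵢe^(−Eᵢ/kT) = 2·e^(−0.4151) + 4·e^(−2.840) + 1·e^(−3.250) + 2·e^(−5.052) = 1.321 + 0.2337 + 0.03877 + 0.01279 = 1.606.

Z = 1.6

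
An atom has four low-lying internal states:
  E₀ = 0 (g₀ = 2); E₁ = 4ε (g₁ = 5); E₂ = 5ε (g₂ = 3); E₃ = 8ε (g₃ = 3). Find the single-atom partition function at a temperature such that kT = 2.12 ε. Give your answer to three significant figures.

Eᵢ/kT = 0, 1.8868, 2.3585, 3.7736.
Z = Σ gᵢe^(−Eᵢ/kT) = 2·e^(−0) + 5·e^(−1.8868) + 3·e^(−2.3585) + 3·e^(−3.7736) = 2.0000 + 0.75778 + 0.28369 + 0.068908 = 3.1104.

Z = 3.11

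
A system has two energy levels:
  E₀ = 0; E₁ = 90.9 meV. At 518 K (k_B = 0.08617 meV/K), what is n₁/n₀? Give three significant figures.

0.130

k_BT = 0.08617 × 518 K = 44.636 meV.
n₁/n₀ = exp[−(E₁−E₀)/kT] = exp(−(90.9 meV)/(44.636 meV)) = exp(-2.0365) = 0.130.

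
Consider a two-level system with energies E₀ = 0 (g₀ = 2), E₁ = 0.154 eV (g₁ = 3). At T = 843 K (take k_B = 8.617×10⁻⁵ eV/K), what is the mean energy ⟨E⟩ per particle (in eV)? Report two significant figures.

0.023 eV

k_BT = 8.617×10⁻⁵ × 843 K = 0.07264 eV.
Eᵢ/kT = 0, 2.120.
Z = Σ gᵢe^(−Eᵢ/kT) = 2·e^(−0) + 3·e^(−2.120) = 2.000 + 0.3601 = 2.360.
⟨E⟩ = Σ Eᵢ gᵢe^(−Eᵢ/kT) / Z = (0·2.000 + 0.154·0.3601) / 2.360 = 0.023 eV.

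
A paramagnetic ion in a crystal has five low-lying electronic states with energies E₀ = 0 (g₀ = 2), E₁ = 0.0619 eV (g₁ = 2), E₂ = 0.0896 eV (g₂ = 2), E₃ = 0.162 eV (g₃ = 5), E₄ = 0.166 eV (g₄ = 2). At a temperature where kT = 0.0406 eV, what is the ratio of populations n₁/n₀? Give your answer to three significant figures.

0.218

n₁/n₀ = (g₁/g₀) exp[−(E₁−E₀)/kT] = (2/2) × exp(−(0.0619 eV)/(0.0406 eV)) = (2/2) × exp(-1.5246) = 0.218.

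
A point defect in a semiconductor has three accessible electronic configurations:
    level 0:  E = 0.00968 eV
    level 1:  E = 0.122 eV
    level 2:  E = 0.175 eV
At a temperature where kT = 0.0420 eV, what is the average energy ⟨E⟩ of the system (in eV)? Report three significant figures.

0.0198 eV

Eᵢ/kT = 0.23048, 2.9048, 4.1667.
Z = Σ e^(−Eᵢ/kT) = e^(−0.23048) + e^(−2.9048) + e^(−4.1667) = 0.79415 + 0.054760 + 0.015503 = 0.86441.
⟨E⟩ = Σ Eᵢ e^(−Eᵢ/kT) / Z = (0.00968·0.79415 + 0.122·0.054760 + 0.175·0.015503) / 0.86441 = 0.0198 eV.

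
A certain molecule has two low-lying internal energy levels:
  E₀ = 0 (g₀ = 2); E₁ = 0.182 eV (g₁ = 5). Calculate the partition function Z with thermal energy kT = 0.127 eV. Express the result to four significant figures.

Z = 3.193

Eᵢ/kT = 0, 1.43307.
Z = Σ gᵢe^(−Eᵢ/kT) = 2·e^(−0) + 5·e^(−1.43307) = 2.00000 + 1.19288 = 3.19288.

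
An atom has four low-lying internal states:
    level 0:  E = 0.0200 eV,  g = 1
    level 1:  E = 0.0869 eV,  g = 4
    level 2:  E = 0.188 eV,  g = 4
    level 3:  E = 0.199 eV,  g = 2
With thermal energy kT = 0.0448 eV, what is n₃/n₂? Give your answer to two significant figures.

0.39

n₃/n₂ = (g₃/g₂) exp[−(E₃−E₂)/kT] = (2/4) × exp(−(0.011 eV)/(0.0448 eV)) = (2/4) × exp(-0.2455) = 0.39.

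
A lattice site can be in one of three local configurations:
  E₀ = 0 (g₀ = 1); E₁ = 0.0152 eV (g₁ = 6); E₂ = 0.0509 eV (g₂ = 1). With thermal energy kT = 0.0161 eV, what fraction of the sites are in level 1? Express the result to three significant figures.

Eᵢ/kT = 0, 0.94410, 3.1615.
Z = Σ gᵢe^(−Eᵢ/kT) = 1·e^(−0) + 6·e^(−0.94410) + 1·e^(−3.1615) = 1.0000 + 2.3342 + 0.042362 = 3.3766.
P₁ = g₁ e^(−E₁/kT) / Z = 2.3342/3.3766 = 0.691.

0.691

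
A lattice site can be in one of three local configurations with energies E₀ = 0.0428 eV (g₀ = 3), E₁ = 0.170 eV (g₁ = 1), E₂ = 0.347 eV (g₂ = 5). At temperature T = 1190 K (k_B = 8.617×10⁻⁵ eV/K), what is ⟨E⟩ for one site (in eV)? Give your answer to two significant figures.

k_BT = 8.617×10⁻⁵ × 1190 K = 0.1025 eV.
Eᵢ/kT = 0.4176, 1.659, 3.385.
Z = Σ gᵢe^(−Eᵢ/kT) = 3·e^(−0.4176) + 1·e^(−1.659) + 5·e^(−3.385) = 1.976 + 0.1903 + 0.1694 = 2.336.
⟨E⟩ = Σ Eᵢ gᵢe^(−Eᵢ/kT) / Z = (0.0428·1.976 + 0.170·0.1903 + 0.347·0.1694) / 2.336 = 0.075 eV.

0.075 eV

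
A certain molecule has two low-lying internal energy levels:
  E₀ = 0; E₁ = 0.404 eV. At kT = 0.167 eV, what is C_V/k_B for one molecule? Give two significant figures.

0.44

Eᵢ/kT = 0, 2.419.
Z = Σ e^(−Eᵢ/kT) = e^(−0) + e^(−2.419) = 1.000 + 0.08901 = 1.089.
⟨E⟩ = 0.03302 eV, ⟨E²⟩ = 0.01334 eV².
C_V/k_B = (⟨E²⟩ − ⟨E⟩²)/(kT)² = (0.01334 − 0.001090)/0.02789 = 0.44.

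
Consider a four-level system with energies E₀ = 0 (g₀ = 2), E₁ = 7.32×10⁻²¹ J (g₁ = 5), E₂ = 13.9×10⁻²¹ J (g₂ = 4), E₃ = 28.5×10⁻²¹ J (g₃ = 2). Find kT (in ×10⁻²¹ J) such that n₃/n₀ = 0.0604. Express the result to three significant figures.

10.2 ×10⁻²¹ J

n₃/n₀ = (g₃/g₀) exp[−(E₃−E₀)/kT] = 0.0604.
⇒ (E₃−E₀)/kT = ln((2/2)/0.0604) = ln(16.556) = 2.8067.
kT = 28.5 ×10⁻²¹ J / 2.8067 = 10.2 ×10⁻²¹ J.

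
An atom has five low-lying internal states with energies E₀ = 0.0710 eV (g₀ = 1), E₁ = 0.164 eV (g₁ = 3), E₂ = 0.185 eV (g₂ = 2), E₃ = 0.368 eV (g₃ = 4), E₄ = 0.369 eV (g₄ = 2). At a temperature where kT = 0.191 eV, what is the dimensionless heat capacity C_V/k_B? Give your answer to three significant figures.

Eᵢ/kT = 0.37173, 0.85864, 0.96859, 1.9267, 1.9319.
Z = Σ gᵢe^(−Eᵢ/kT) = 1·e^(−0.37173) + 3·e^(−0.85864) + 2·e^(−0.96859) + 4·e^(−1.9267) + 2·e^(−1.9319) = 0.68954 + 1.2712 + 0.75924 + 0.58251 + 0.28975 = 3.5922.
⟨E⟩ = 0.20020 eV, ⟨E²⟩ = 0.050662 eV².
C_V/k_B = (⟨E²⟩ − ⟨E⟩²)/(kT)² = (0.050662 − 0.040080)/0.036481 = 0.290.

0.290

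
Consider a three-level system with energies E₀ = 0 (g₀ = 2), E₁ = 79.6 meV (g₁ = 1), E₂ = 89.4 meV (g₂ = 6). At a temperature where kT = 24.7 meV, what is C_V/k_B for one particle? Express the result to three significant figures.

1.04

Eᵢ/kT = 0, 3.2227, 3.6194.
Z = Σ gᵢe^(−Eᵢ/kT) = 2·e^(−0) + 1·e^(−3.2227) + 6·e^(−3.6194) = 2.0000 + 0.039847 + 0.16079 = 2.2006.
⟨E⟩ = 7.9735 meV, ⟨E²⟩ = 698.70 meV².
C_V/k_B = (⟨E²⟩ − ⟨E⟩²)/(kT)² = (698.70 − 63.577)/610.09 = 1.04.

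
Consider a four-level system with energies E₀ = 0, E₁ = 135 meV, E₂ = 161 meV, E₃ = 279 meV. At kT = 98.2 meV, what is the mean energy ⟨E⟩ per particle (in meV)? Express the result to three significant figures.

54.3 meV

Eᵢ/kT = 0, 1.3747, 1.6395, 2.8411.
Z = Σ e^(−Eᵢ/kT) = e^(−0) + e^(−1.3747) + e^(−1.6395) + e^(−2.8411) = 1.0000 + 0.25292 + 0.19408 + 0.058361 = 1.5054.
⟨E⟩ = Σ Eᵢ e^(−Eᵢ/kT) / Z = (0·1.0000 + 135·0.25292 + 161·0.19408 + 279·0.058361) / 1.5054 = 54.3 meV.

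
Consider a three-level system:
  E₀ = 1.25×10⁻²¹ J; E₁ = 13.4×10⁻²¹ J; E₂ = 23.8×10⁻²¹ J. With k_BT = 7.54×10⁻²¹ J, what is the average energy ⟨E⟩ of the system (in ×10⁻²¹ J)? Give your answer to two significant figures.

4.1 ×10⁻²¹ J

Eᵢ/kT = 0.1658, 1.777, 3.156.
Z = Σ e^(−Eᵢ/kT) = e^(−0.1658) + e^(−1.777) + e^(−3.156) = 0.8472 + 0.1691 + 0.04260 = 1.059.
⟨E⟩ = Σ Eᵢ e^(−Eᵢ/kT) / Z = (1.25·0.8472 + 13.4·0.1691 + 23.8·0.04260) / 1.059 = 4.1 ×10⁻²¹ J.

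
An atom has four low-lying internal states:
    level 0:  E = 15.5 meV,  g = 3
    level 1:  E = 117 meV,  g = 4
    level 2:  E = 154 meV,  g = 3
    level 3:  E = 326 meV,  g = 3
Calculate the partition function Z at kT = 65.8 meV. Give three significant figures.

Eᵢ/kT = 0.23556, 1.7781, 2.3404, 4.9544.
Z = Σ gᵢe^(−Eᵢ/kT) = 3·e^(−0.23556) + 4·e^(−1.7781) + 3·e^(−2.3404) + 3·e^(−4.9544) = 2.3704 + 0.67584 + 0.28887 + 0.021157 = 3.3563.

Z = 3.36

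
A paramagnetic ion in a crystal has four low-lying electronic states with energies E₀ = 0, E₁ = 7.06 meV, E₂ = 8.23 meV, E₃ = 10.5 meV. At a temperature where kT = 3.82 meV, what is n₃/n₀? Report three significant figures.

n₃/n₀ = exp[−(E₃−E₀)/kT] = exp(−(10.5 meV)/(3.82 meV)) = exp(-2.7487) = 0.0640.

0.0640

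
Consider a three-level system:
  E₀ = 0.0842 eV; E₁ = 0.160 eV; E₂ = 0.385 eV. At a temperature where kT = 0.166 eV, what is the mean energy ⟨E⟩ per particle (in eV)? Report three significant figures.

0.138 eV

Eᵢ/kT = 0.50723, 0.96386, 2.3193.
Z = Σ e^(−Eᵢ/kT) = e^(−0.50723) + e^(−0.96386) + e^(−2.3193) = 0.60216 + 0.38142 + 0.098342 = 1.0819.
⟨E⟩ = Σ Eᵢ e^(−Eᵢ/kT) / Z = (0.0842·0.60216 + 0.160·0.38142 + 0.385·0.098342) / 1.0819 = 0.138 eV.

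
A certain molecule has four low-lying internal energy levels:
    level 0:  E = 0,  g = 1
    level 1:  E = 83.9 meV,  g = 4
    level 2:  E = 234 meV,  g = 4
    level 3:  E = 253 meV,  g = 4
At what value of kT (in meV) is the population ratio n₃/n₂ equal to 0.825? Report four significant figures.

98.77 meV

n₃/n₂ = (g₃/g₂) exp[−(E₃−E₂)/kT] = 0.825.
⇒ (E₃−E₂)/kT = ln((4/4)/0.825) = ln(1.21212) = 0.192371.
kT = 19 meV / 0.192371 = 98.77 meV.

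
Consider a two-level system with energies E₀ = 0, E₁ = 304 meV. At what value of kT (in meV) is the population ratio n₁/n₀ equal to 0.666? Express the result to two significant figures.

750 meV

n₁/n₀ = exp[−(E₁−E₀)/kT] = 0.666.
⇒ (E₁−E₀)/kT = ln(1/0.666) = ln(1.502) = 0.4068.
kT = 304 meV / 0.4068 = 750 meV.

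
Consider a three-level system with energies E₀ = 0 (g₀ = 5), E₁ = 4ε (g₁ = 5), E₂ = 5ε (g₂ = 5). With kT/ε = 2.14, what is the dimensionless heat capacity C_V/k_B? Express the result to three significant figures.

Eᵢ/kT = 0, 1.8692, 2.3364.
Z = Σ gᵢe^(−Eᵢ/kT) = 5·e^(−0) + 5·e^(−1.8692) + 5·e^(−2.3364) = 5.0000 + 0.77124 + 0.48338 = 6.2546.
⟨E⟩ = 0.87965 ε, ⟨E²⟩ = 3.9050 ε².
C_V/k_B = (⟨E²⟩ − ⟨E⟩²)/(kT)² = (3.9050 − 0.77378)/4.5796 = 0.684.

0.684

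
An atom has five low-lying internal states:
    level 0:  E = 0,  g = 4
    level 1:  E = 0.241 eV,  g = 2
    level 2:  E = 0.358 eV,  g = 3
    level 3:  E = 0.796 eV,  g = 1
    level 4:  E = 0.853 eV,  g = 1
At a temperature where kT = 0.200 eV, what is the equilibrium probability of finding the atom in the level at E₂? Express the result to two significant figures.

Eᵢ/kT = 0, 1.205, 1.790, 3.980, 4.265.
Z = Σ gᵢe^(−Eᵢ/kT) = 4·e^(−0) + 2·e^(−1.205) + 3·e^(−1.790) + 1·e^(−3.980) + 1·e^(−4.265) = 4.000 + 0.5994 + 0.5009 + 0.01869 + 0.01405 = 5.133.
P₂ = g₂ e^(−E₂/kT) / Z = 0.5009/5.133 = 0.098.

0.098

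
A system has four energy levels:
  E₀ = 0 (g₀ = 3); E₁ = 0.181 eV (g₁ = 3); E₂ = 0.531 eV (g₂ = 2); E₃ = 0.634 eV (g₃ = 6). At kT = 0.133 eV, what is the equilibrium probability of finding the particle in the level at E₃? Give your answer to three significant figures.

0.0132

Eᵢ/kT = 0, 1.3609, 3.9925, 4.7669.
Z = Σ gᵢe^(−Eᵢ/kT) = 3·e^(−0) + 3·e^(−1.3609) + 2·e^(−3.9925) + 6·e^(−4.7669) = 3.0000 + 0.76929 + 0.036907 + 0.051040 = 3.8572.
P₃ = g₃ e^(−E₃/kT) / Z = 0.051040/3.8572 = 0.0132.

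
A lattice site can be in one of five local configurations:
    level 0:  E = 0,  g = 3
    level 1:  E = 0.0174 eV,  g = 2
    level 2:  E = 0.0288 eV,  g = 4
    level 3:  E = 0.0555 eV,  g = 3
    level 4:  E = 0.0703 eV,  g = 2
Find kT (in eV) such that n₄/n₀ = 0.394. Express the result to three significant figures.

n₄/n₀ = (g₄/g₀) exp[−(E₄−E₀)/kT] = 0.394.
⇒ (E₄−E₀)/kT = ln((2/3)/0.394) = ln(1.6920) = 0.52591.
kT = 0.0703 eV / 0.52591 = 0.134 eV.

0.134 eV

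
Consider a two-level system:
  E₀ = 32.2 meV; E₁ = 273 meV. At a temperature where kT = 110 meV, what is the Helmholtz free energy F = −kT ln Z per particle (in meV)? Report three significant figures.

Eᵢ/kT = 0.29273, 2.4818.
Z = Σ e^(−Eᵢ/kT) = e^(−0.29273) + e^(−2.4818) = 0.74622 + 0.083593 = 0.82981.
F = −kT ln Z = −110 × ln(0.82981) = −110 × -0.18656 = 20.5 meV.

20.5 meV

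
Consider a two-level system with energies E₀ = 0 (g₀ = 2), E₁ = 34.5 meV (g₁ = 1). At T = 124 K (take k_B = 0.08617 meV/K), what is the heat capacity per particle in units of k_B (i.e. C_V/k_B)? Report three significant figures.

k_BT = 0.08617 × 124 K = 10.685 meV.
Eᵢ/kT = 0, 3.2288.
Z = Σ gᵢe^(−Eᵢ/kT) = 2·e^(−0) + 1·e^(−3.2288) = 2.0000 + 0.039605 = 2.0396.
⟨E⟩ = 0.66992 meV, ⟨E²⟩ = 23.112 meV².
C_V/k_B = (⟨E²⟩ − ⟨E⟩²)/(kT)² = (23.112 − 0.44879)/114.17 = 0.199.

0.199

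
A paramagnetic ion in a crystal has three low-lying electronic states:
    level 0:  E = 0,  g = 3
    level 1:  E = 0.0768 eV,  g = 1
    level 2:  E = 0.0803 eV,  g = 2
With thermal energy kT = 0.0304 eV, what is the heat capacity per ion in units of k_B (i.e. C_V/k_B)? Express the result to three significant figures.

Eᵢ/kT = 0, 2.5263, 2.6414.
Z = Σ gᵢe^(−Eᵢ/kT) = 3·e^(−0) + 1·e^(−2.5263) + 2·e^(−2.6414) = 3.0000 + 0.079954 + 0.14252 = 3.2225.
⟨E⟩ = 0.0054569 eV, ⟨E²⟩ = 0.00043152 eV².
C_V/k_B = (⟨E²⟩ − ⟨E⟩²)/(kT)² = (0.00043152 − 0.000029778)/0.00092416 = 0.435.

0.435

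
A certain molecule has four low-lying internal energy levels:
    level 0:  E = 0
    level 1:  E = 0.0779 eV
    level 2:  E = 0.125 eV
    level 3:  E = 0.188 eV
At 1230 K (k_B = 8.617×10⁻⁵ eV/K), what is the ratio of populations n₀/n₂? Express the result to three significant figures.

k_BT = 8.617×10⁻⁵ × 1230 K = 0.10599 eV.
n₀/n₂ = exp[−(E₀−E₂)/kT] = exp(−(-0.125 eV)/(0.10599 eV)) = exp(1.1794) = 3.25.

3.25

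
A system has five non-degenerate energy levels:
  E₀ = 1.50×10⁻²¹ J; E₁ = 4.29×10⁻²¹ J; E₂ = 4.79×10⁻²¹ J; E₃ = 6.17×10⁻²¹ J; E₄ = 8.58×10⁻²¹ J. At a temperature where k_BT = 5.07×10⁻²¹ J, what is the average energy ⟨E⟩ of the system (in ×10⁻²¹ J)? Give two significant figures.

4.0 ×10⁻²¹ J

Eᵢ/kT = 0.2959, 0.8462, 0.9448, 1.217, 1.692.
Z = Σ e^(−Eᵢ/kT) = e^(−0.2959) + e^(−0.8462) + e^(−0.9448) + e^(−1.217) + e^(−1.692) = 0.7439 + 0.4290 + 0.3888 + 0.2961 + 0.1842 = 2.042.
⟨E⟩ = Σ Eᵢ e^(−Eᵢ/kT) / Z = (1.50·0.7439 + 4.29·0.4290 + 4.79·0.3888 + 6.17·0.2961 + 8.58·0.1842) / 2.042 = 4.0 ×10⁻²¹ J.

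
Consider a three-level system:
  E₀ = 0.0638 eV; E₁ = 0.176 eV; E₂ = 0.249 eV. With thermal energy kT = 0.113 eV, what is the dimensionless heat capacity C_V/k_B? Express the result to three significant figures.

0.375

Eᵢ/kT = 0.56460, 1.5575, 2.2035.
Z = Σ e^(−Eᵢ/kT) = e^(−0.56460) + e^(−1.5575) + e^(−2.2035) = 0.56859 + 0.21066 + 0.11042 = 0.88967.
⟨E⟩ = 0.11335 eV, ⟨E²⟩ = 0.017631 eV².
C_V/k_B = (⟨E²⟩ − ⟨E⟩²)/(kT)² = (0.017631 − 0.012848)/0.012769 = 0.375.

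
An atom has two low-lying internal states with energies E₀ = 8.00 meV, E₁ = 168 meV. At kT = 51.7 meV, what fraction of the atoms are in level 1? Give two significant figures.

Eᵢ/kT = 0.1547, 3.250.
Z = Σ e^(−Eᵢ/kT) = e^(−0.1547) + e^(−3.250) = 0.8567 + 0.03877 = 0.8955.
P₁ = e^(−E₁/kT) / Z = 0.03877/0.8955 = 0.043.

0.043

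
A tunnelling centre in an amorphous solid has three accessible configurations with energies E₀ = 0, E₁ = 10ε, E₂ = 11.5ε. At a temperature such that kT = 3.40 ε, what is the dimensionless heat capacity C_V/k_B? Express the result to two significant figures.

Eᵢ/kT = 0, 2.941, 3.382.
Z = Σ e^(−Eᵢ/kT) = e^(−0) + e^(−2.941) + e^(−3.382) = 1.000 + 0.05281 + 0.03398 = 1.087.
⟨E⟩ = 0.8453 ε, ⟨E²⟩ = 8.993 ε².
C_V/k_B = (⟨E²⟩ − ⟨E⟩²)/(kT)² = (8.993 − 0.7145)/11.56 = 0.72.

0.72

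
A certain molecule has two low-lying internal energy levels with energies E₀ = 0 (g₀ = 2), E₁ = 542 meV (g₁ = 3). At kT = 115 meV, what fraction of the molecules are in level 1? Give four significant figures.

Eᵢ/kT = 0, 4.71304.
Z = Σ gᵢe^(−Eᵢ/kT) = 2·e^(−0) + 3·e^(−4.71304) = 2.00000 + 0.0269323 = 2.02693.
P₁ = g₁ e^(−E₁/kT) / Z = 0.0269323/2.02693 = 0.01329.

0.01329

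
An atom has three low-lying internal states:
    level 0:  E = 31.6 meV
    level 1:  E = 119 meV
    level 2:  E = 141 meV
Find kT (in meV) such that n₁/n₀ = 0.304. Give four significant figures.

n₁/n₀ = exp[−(E₁−E₀)/kT] = 0.304.
⇒ (E₁−E₀)/kT = ln(1/0.304) = ln(3.28947) = 1.19073.
kT = 87.4 meV / 1.19073 = 73.40 meV.

73.40 meV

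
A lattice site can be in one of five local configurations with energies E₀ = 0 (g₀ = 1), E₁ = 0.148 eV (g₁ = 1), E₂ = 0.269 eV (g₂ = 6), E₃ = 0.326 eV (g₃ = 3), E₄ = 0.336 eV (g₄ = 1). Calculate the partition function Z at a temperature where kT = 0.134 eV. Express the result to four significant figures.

Z = 2.482

Eᵢ/kT = 0, 1.10448, 2.00746, 2.43284, 2.50746.
Z = Σ gᵢe^(−Eᵢ/kT) = 1·e^(−0) + 1·e^(−1.10448) + 6·e^(−2.00746) + 3·e^(−2.43284) + 1·e^(−2.50746) = 1.00000 + 0.331383 + 0.805977 + 0.263361 + 0.0814749 = 2.48220.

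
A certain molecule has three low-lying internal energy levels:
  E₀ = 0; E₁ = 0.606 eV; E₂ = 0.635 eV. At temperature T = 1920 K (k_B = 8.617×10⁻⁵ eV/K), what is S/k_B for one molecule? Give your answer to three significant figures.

k_BT = 8.617×10⁻⁵ × 1920 K = 0.16545 eV.
Eᵢ/kT = 0, 3.6627, 3.8380.
Z = Σ e^(−Eᵢ/kT) = e^(−0) + e^(−3.6627) + e^(−3.8380) = 1.0000 + 0.025663 + 0.021537 = 1.0472.
⟨E⟩ = Σ EᵢPᵢ = 0.027910 eV.
S/k_B = ln Z + ⟨E⟩/kT = ln(1.0472) + 0.027910/0.16545 = 0.046120 + 0.16869 = 0.215.

0.215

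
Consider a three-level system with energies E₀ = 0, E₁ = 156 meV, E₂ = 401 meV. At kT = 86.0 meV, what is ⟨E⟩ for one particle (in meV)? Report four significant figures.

Eᵢ/kT = 0, 1.81395, 4.66279.
Z = Σ e^(−Eᵢ/kT) = e^(−0) + e^(−1.81395) + e^(−4.66279) = 1.00000 + 0.163009 + 0.00944009 = 1.17245.
⟨E⟩ = Σ Eᵢ e^(−Eᵢ/kT) / Z = (0·1.00000 + 156·0.163009 + 401·0.00944009) / 1.17245 = 24.92 meV.

24.92 meV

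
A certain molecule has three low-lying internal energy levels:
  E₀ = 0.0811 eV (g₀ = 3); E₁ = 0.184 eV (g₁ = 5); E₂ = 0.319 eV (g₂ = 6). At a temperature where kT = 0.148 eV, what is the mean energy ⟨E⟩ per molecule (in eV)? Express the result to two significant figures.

Eᵢ/kT = 0.5480, 1.243, 2.155.
Z = Σ gᵢe^(−Eᵢ/kT) = 3·e^(−0.5480) + 5·e^(−1.243) + 6·e^(−2.155) = 1.734 + 1.443 + 0.6954 = 3.872.
⟨E⟩ = Σ Eᵢ gᵢe^(−Eᵢ/kT) / Z = (0.0811·1.734 + 0.184·1.443 + 0.319·0.6954) / 3.872 = 0.16 eV.

0.16 eV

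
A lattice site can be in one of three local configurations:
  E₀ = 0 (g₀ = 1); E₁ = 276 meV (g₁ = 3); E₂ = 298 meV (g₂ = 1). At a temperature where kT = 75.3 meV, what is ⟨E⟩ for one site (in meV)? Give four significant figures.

24.54 meV

Eᵢ/kT = 0, 3.66534, 3.95750.
Z = Σ gᵢe^(−Eᵢ/kT) = 1·e^(−0) + 3·e^(−3.66534) + 1·e^(−3.95750) = 1.00000 + 0.0767864 + 0.0191108 = 1.09590.
⟨E⟩ = Σ Eᵢ gᵢe^(−Eᵢ/kT) / Z = (0·1.00000 + 276·0.0767864 + 298·0.0191108) / 1.09590 = 24.54 meV.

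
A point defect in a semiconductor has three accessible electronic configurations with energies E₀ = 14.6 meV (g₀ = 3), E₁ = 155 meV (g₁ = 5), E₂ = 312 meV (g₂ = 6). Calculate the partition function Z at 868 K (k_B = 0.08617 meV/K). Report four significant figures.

k_BT = 0.08617 × 868 K = 74.7956 meV.
Eᵢ/kT = 0.195199, 2.07231, 4.17137.
Z = Σ gᵢe^(−Eᵢ/kT) = 3·e^(−0.195199) + 5·e^(−2.07231) + 6·e^(−4.17137) = 2.46801 + 0.629473 + 0.0925866 = 3.19007.

Z = 3.190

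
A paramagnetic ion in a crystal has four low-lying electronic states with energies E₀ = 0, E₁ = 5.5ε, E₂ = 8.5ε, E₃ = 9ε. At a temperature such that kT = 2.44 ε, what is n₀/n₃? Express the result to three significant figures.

n₀/n₃ = exp[−(E₀−E₃)/kT] = exp(−(-9ε)/(2.44ε)) = exp(3.6885) = 40.0.

40.0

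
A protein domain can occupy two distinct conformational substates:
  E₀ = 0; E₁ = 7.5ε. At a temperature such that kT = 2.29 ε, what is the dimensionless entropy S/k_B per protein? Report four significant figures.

0.1564

Eᵢ/kT = 0, 3.27511.
Z = Σ e^(−Eᵢ/kT) = e^(−0) + e^(−3.27511) = 1.00000 + 0.0378127 = 1.03781.
⟨E⟩ = Σ EᵢPᵢ = 0.273263 ε.
S/k_B = ln Z + ⟨E⟩/kT = ln(1.03781) + 0.273263/2.29 = 0.0371127 + 0.119329 = 0.1564.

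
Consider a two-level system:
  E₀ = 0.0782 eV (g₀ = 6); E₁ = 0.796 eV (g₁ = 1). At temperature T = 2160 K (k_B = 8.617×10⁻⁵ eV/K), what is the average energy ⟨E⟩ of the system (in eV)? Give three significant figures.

k_BT = 8.617×10⁻⁵ × 2160 K = 0.18613 eV.
Eᵢ/kT = 0.42014, 4.2766.
Z = Σ gᵢe^(−Eᵢ/kT) = 6·e^(−0.42014) + 1·e^(−4.2766) = 3.9417 + 0.013890 = 3.9556.
⟨E⟩ = Σ Eᵢ gᵢe^(−Eᵢ/kT) / Z = (0.0782·3.9417 + 0.796·0.013890) / 3.9556 = 0.0807 eV.

0.0807 eV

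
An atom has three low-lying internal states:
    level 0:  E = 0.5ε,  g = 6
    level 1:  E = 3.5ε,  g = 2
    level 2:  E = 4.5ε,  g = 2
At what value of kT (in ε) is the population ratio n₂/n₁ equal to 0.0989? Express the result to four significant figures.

n₂/n₁ = (g₂/g₁) exp[−(E₂−E₁)/kT] = 0.0989.
⇒ (E₂−E₁)/kT = ln((2/2)/0.0989) = ln(10.1112) = 2.31364.
kT = 1.0ε / 2.31364 = 0.4322 ε.

0.4322 ε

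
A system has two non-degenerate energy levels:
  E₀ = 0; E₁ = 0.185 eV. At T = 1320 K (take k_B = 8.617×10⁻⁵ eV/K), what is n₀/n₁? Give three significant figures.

5.09

k_BT = 8.617×10⁻⁵ × 1320 K = 0.11374 eV.
n₀/n₁ = exp[−(E₀−E₁)/kT] = exp(−(-0.185 eV)/(0.11374 eV)) = exp(1.6265) = 5.09.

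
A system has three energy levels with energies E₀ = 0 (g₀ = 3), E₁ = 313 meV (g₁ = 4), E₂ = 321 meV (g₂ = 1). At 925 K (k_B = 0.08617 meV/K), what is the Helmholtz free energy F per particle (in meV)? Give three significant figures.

-90.1 meV

k_BT = 0.08617 × 925 K = 79.707 meV.
Eᵢ/kT = 0, 3.9269, 4.0272.
Z = Σ gᵢe^(−Eᵢ/kT) = 3·e^(−0) + 4·e^(−3.9269) + 1·e^(−4.0272) = 3.0000 + 0.078819 + 0.017824 = 3.0966.
F = −kT ln Z = −79.707 × ln(3.0966) = −79.707 × 1.1303 = -90.1 meV.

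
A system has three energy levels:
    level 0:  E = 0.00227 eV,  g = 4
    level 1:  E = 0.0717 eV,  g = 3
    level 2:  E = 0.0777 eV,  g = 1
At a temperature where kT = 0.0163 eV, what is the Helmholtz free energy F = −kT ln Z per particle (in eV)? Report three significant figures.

Eᵢ/kT = 0.13926, 4.3988, 4.7669.
Z = Σ gᵢe^(−Eᵢ/kT) = 4·e^(−0.13926) + 3·e^(−4.3988) + 1·e^(−4.7669) = 3.4800 + 0.036876 + 0.0085067 = 3.5254.
F = −kT ln Z = −0.0163 × ln(3.5254) = −0.0163 × 1.2600 = -0.0205 eV.

-0.0205 eV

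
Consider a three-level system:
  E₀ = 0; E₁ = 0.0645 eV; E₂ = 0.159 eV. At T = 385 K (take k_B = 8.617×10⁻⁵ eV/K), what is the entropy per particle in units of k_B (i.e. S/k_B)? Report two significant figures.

0.42

k_BT = 8.617×10⁻⁵ × 385 K = 0.03318 eV.
Eᵢ/kT = 0, 1.944, 4.792.
Z = Σ e^(−Eᵢ/kT) = e^(−0) + e^(−1.944) + e^(−4.792) = 1.000 + 0.1431 + 0.008296 = 1.151.
⟨E⟩ = Σ EᵢPᵢ = 0.009165 eV.
S/k_B = ln Z + ⟨E⟩/kT = ln(1.151) + 0.009165/0.03318 = 0.1406 + 0.2762 = 0.42.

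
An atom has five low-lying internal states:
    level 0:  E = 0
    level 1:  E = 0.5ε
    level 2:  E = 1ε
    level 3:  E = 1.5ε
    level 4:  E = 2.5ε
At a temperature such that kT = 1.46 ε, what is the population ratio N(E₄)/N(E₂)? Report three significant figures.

n₄/n₂ = exp[−(E₄−E₂)/kT] = exp(−(1.5ε)/(1.46ε)) = exp(-1.0274) = 0.358.

0.358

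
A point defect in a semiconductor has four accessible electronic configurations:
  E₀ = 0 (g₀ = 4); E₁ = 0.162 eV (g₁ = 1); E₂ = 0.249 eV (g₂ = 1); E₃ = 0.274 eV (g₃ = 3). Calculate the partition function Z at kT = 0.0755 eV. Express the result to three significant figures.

Z = 4.23

Eᵢ/kT = 0, 2.1457, 3.2980, 3.6291.
Z = Σ gᵢe^(−Eᵢ/kT) = 4·e^(−0) + 1·e^(−2.1457) + 1·e^(−3.2980) + 3·e^(−3.6291) = 4.0000 + 0.11699 + 0.036957 + 0.079620 = 4.2336.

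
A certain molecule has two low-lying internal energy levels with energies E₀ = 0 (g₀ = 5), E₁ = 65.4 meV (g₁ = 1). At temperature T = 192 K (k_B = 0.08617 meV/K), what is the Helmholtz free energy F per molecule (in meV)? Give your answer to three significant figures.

k_BT = 0.08617 × 192 K = 16.545 meV.
Eᵢ/kT = 0, 3.9529.
Z = Σ gᵢe^(−Eᵢ/kT) = 5·e^(−0) + 1·e^(−3.9529) = 5.0000 + 0.019199 = 5.0192.
F = −kT ln Z = −16.545 × ln(5.0192) = −16.545 × 1.6133 = -26.7 meV.

-26.7 meV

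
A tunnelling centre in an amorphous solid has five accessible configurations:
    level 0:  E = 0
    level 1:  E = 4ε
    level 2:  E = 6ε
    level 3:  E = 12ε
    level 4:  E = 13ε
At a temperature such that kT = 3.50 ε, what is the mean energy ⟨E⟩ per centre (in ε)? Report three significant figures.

Eᵢ/kT = 0, 1.1429, 1.7143, 3.4286, 3.7143.
Z = Σ e^(−Eᵢ/kT) = e^(−0) + e^(−1.1429) + e^(−1.7143) + e^(−3.4286) + e^(−3.7143) = 1.0000 + 0.31889 + 0.18009 + 0.032432 + 0.024372 = 1.5558.
⟨E⟩ = Σ Eᵢ e^(−Eᵢ/kT) / Z = (0·1.0000 + 4·0.31889 + 6·0.18009 + 12·0.032432 + 13·0.024372) / 1.5558 = 1.97 ε.

1.97 ε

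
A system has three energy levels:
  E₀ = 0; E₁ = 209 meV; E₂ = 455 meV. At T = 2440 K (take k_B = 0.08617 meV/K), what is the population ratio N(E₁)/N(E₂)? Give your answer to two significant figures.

k_BT = 0.08617 × 2440 K = 210.3 meV.
n₁/n₂ = exp[−(E₁−E₂)/kT] = exp(−(-246 meV)/(210.3 meV)) = exp(1.170) = 3.2.

3.2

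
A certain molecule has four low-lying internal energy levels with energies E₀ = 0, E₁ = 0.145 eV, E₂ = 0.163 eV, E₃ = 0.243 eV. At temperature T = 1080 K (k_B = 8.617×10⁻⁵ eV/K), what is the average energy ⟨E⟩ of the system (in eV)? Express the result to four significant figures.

0.05260 eV

k_BT = 8.617×10⁻⁵ × 1080 K = 0.0930636 eV.
Eᵢ/kT = 0, 1.55807, 1.75149, 2.61112.
Z = Σ e^(−Eᵢ/kT) = e^(−0) + e^(−1.55807) + e^(−1.75149) + e^(−2.61112) = 1.00000 + 0.210542 + 0.173515 + 0.0734522 = 1.45751.
⟨E⟩ = Σ Eᵢ e^(−Eᵢ/kT) / Z = (0·1.00000 + 0.145·0.210542 + 0.163·0.173515 + 0.243·0.0734522) / 1.45751 = 0.05260 eV.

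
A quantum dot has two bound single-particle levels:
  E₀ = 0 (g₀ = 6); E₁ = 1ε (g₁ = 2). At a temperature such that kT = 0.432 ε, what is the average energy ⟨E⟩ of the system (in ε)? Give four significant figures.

0.03188 ε

Eᵢ/kT = 0, 2.31481.
Z = Σ gᵢe^(−Eᵢ/kT) = 6·e^(−0) + 2·e^(−2.31481) = 6.00000 + 0.197570 = 6.19757.
⟨E⟩ = Σ Eᵢ gᵢe^(−Eᵢ/kT) / Z = (0·6.00000 + 1·0.197570) / 6.19757 = 0.03188 ε.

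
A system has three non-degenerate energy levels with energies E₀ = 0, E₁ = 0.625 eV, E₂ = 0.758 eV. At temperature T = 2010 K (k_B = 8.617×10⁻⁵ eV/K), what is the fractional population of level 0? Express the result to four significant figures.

0.9619

k_BT = 8.617×10⁻⁵ × 2010 K = 0.173202 eV.
Eᵢ/kT = 0, 3.60850, 4.37639.
Z = Σ e^(−Eᵢ/kT) = e^(−0) + e^(−3.60850) + e^(−4.37639) = 1.00000 + 0.0270925 + 0.0125707 = 1.03966.
P₀ = e^(−E₀/kT) / Z = 1.00000/1.03966 = 0.9619.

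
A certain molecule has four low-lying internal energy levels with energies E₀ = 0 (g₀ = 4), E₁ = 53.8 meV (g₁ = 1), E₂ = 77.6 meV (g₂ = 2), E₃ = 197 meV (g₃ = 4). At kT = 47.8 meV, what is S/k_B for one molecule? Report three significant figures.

Eᵢ/kT = 0, 1.1255, 1.6234, 4.1213.
Z = Σ gᵢe^(−Eᵢ/kT) = 4·e^(−0) + 1·e^(−1.1255) + 2·e^(−1.6234) + 4·e^(−4.1213) = 4.0000 + 0.32449 + 0.39445 + 0.064894 = 4.7838.
⟨E⟩ = Σ EᵢPᵢ = 12.720 meV.
S/k_B = ln Z + ⟨E⟩/kT = ln(4.7838) + 12.720/47.8 = 1.5652 + 0.26611 = 1.83.

1.83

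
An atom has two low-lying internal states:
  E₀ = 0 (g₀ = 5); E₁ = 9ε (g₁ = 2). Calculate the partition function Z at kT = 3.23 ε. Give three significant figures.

Eᵢ/kT = 0, 2.7864.
Z = Σ gᵢe^(−Eᵢ/kT) = 5·e^(−0) + 2·e^(−2.7864) = 5.0000 + 0.12329 = 5.1233.

Z = 5.12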